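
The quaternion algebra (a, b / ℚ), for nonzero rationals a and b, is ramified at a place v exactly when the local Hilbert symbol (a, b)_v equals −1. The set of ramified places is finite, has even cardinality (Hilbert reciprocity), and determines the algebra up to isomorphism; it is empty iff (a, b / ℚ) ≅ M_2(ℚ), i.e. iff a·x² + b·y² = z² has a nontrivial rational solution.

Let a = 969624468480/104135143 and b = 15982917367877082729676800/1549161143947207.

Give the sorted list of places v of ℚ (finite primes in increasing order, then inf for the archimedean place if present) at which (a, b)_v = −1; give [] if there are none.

(a, b) ≡ (1785, 119) mod (ℚ^×)²; places V = {2, 3, 5, 7, 17, 19, 29, 41, 47, ∞}.
(a,b)_2: α=10, β=20; u≡1, v≡7 (mod 8); ε(u)ε(v)=0·1, αω(v)=10·0, βω(u)=20·0; sum ≡ 0  ⇒  +1.
(a,b)_41: α=2, u≡30; β=4, v≡8 (mod 41); (30|41)=-1, (8|41)=+1; sign (−1)^0·-1^4·+1^2 = +1.
(a,b)_5: α=1, u≡2; β=2, v≡1 (mod 5); (2|5)=-1, (1|5)=+1; sign (−1)^0·-1^2·+1^1 = +1.
(a,b)_17: α=1, u≡14; β=3, v≡12 (mod 17); (14|17)=-1, (12|17)=-1; sign (−1)^0·-1^3·-1^1 = +1.
(a,b)_3: α=1, u≡1; β=2, v≡2 (mod 3); (1|3)=+1, (2|3)=-1; sign (−1)^0·+1^2·-1^1 = -1.
(a,b)_29: α=-2, u≡7; β=-4, v≡2 (mod 29); (7|29)=+1, (2|29)=-1; sign (−1)^0·+1^-4·-1^-2 = +1.
(a,b)_19: α=-2, u≡8; β=-4, v≡16 (mod 19); (8|19)=-1, (16|19)=+1; sign (−1)^0·-1^-4·+1^-2 = +1.
(a,b)_47: α=2, u≡20; β=4, v≡36 (mod 47); (20|47)=-1, (36|47)=+1; sign (−1)^0·-1^4·+1^2 = +1.
(a,b)_∞: sgn(1785)=+, sgn(119)=+, so +1.
(a,b)_7: α=-3, u≡6; β=-5, v≡3 (mod 7); (6|7)=-1, (3|7)=-1; sign (−1)^1·-1^-5·-1^-3 = -1.
Ram(1785, 119) = {3, 7}; no ℚ_3-point on the conic.

[3, 7]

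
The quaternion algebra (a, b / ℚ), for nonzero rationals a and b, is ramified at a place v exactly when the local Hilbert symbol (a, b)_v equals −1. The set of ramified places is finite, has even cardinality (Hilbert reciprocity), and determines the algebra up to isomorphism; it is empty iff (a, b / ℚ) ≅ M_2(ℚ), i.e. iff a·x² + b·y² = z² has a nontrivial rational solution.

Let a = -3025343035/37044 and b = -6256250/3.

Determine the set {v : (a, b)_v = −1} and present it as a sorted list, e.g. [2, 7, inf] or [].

Mod squares: a ≡ -15015, b ≡ -30030. Check v ∈ {∞, 2, 3, 5, 7, 11, 13, 17}.
v=∞: -15015 < 0 and -30030 < 0  ⇒  (a,b)_∞ = -1.
v=3: a=3^-3·(≡2), b=3^-1·(≡1) mod 3; (2|3)=-1, (1|3)=+1; (−1)^{-3·-1·1}·(-1)^-1·(+1)^-3 = +1.
v=17: a=17^2·(≡13), b=17^0·(≡13) mod 17; (13|17)=+1, (13|17)=+1; (−1)^{2·0·8}·(+1)^0·(+1)^2 = +1.
v=2: v_2(a)=-2, v_2(b)=1; units ≡ 1, 1 (mod 8); ε·ε+αω+βω = 0·0+-2·0+1·0 ≡ 0  ⇒  (a,b)_2 = +1.
v=7: a=7^-3·(≡2), b=7^1·(≡1) mod 7; (2|7)=+1, (1|7)=+1; (−1)^{-3·1·3}·(+1)^1·(+1)^-3 = -1.
v=13: a=13^1·(≡11), b=13^1·(≡12) mod 13; (11|13)=-1, (12|13)=+1; (−1)^{1·1·6}·(-1)^1·(+1)^1 = -1.
v=5: a=5^1·(≡2), b=5^5·(≡1) mod 5; (2|5)=-1, (1|5)=+1; (−1)^{1·5·2}·(-1)^5·(+1)^1 = -1.
v=11: a=11^5·(≡2), b=11^1·(≡9) mod 11; (2|11)=-1, (9|11)=+1; (−1)^{5·1·5}·(-1)^1·(+1)^5 = +1.
Ram(-15015, -30030) = {5, 7, 13, ∞}; no ℚ_5-point on the conic.

[5, 7, 13, inf]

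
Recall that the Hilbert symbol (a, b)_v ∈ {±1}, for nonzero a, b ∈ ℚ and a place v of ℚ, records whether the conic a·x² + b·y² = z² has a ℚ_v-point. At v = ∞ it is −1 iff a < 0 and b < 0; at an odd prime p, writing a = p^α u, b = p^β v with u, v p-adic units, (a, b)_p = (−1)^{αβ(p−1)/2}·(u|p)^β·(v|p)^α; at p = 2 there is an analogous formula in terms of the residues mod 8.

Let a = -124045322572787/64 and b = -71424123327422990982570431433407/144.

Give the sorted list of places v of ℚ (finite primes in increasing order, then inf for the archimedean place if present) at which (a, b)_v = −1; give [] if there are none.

[29, 31, 37, inf]

Mod squares: a ≡ -47027, b ≡ -227447. Check v ∈ {∞, 2, 3, 7, 11, 23, 29, 31, 37, 41}.
v=37: a=37^1·(≡8), b=37^2·(≡6) mod 37; (8|37)=-1, (6|37)=-1; (−1)^{1·2·18}·(-1)^2·(-1)^1 = -1.
v=3: a=3^0·(≡1), b=3^-2·(≡1) mod 3; (1|3)=+1, (1|3)=+1; (−1)^{0·-2·1}·(+1)^-2·(+1)^0 = +1.
v=7: a=7^2·(≡6), b=7^2·(≡1) mod 7; (6|7)=-1, (1|7)=+1; (−1)^{2·2·3}·(-1)^2·(+1)^2 = +1.
v=31: a=31^1·(≡2), b=31^3·(≡28) mod 31; (2|31)=+1, (28|31)=+1; (−1)^{1·3·15}·(+1)^3·(+1)^1 = -1.
v=∞: -47027 < 0 and -227447 < 0  ⇒  (a,b)_∞ = -1.
v=23: a=23^2·(≡12), b=23^5·(≡16) mod 23; (12|23)=+1, (16|23)=+1; (−1)^{2·5·11}·(+1)^5·(+1)^2 = +1.
v=2: v_2(a)=-6, v_2(b)=-4; units ≡ 5, 1 (mod 8); ε·ε+αω+βω = 0·0+-6·0+-4·1 ≡ 0  ⇒  (a,b)_2 = +1.
v=41: a=41^1·(≡21), b=41^2·(≡5) mod 41; (21|41)=+1, (5|41)=+1; (−1)^{1·2·20}·(+1)^2·(+1)^1 = +1.
v=11: a=11^2·(≡3), b=11^5·(≡4) mod 11; (3|11)=+1, (4|11)=+1; (−1)^{2·5·5}·(+1)^5·(+1)^2 = +1.
v=29: a=29^2·(≡17), b=29^5·(≡23) mod 29; (17|29)=-1, (23|29)=+1; (−1)^{2·5·14}·(-1)^5·(+1)^2 = -1.
(-47027, -227447 / ℚ) ramifies at {29, 31, 37, ∞}: a division algebra.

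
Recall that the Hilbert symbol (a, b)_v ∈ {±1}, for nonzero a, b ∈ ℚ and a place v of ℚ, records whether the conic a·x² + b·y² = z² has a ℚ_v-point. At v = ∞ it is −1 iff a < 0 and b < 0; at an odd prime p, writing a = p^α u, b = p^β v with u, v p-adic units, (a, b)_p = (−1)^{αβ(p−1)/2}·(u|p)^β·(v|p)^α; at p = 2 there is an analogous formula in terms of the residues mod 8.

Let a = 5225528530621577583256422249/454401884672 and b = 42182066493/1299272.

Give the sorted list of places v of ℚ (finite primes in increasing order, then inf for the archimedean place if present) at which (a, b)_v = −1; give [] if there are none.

[2, 7, 17, 29]

Mod squares: a ≡ 5873602, b ≡ 158746. Check v ∈ {∞, 2, 3, 7, 13, 17, 23, 29, 31, 37}.
v=29: a=29^3·(≡27), b=29^1·(≡25) mod 29; (27|29)=-1, (25|29)=+1; (−1)^{3·1·14}·(-1)^1·(+1)^3 = -1.
v=37: a=37^1·(≡11), b=37^0·(≡33) mod 37; (11|37)=+1, (33|37)=+1; (−1)^{1·0·18}·(+1)^0·(+1)^1 = +1.
v=7: a=7^3·(≡5), b=7^1·(≡3) mod 7; (5|7)=-1, (3|7)=-1; (−1)^{3·1·3}·(-1)^1·(-1)^3 = -1.
v=3: a=3^24·(≡1), b=3^12·(≡1) mod 3; (1|3)=+1, (1|3)=+1; (−1)^{24·12·1}·(+1)^12·(+1)^24 = +1.
v=∞: 5873602 > 0 and 158746 > 0  ⇒  (a,b)_∞ = +1.
v=23: a=23^3·(≡14), b=23^1·(≡13) mod 23; (14|23)=-1, (13|23)=+1; (−1)^{3·1·11}·(-1)^1·(+1)^3 = +1.
v=31: a=31^-6·(≡28), b=31^-2·(≡12) mod 31; (28|31)=+1, (12|31)=-1; (−1)^{-6·-2·15}·(+1)^-2·(-1)^-6 = +1.
v=13: a=13^0·(≡2), b=13^-2·(≡12) mod 13; (2|13)=-1, (12|13)=+1; (−1)^{0·-2·6}·(-1)^-2·(+1)^0 = +1.
v=17: a=17^3·(≡8), b=17^1·(≡6) mod 17; (8|17)=+1, (6|17)=-1; (−1)^{3·1·8}·(+1)^1·(-1)^3 = -1.
v=2: v_2(a)=-9, v_2(b)=-3; units ≡ 1, 5 (mod 8); ε·ε+αω+βω = 0·0+-9·1+-3·0 ≡ 1  ⇒  (a,b)_2 = -1.
(5873602, 158746 / ℚ) ramifies at {2, 7, 17, 29}: a division algebra.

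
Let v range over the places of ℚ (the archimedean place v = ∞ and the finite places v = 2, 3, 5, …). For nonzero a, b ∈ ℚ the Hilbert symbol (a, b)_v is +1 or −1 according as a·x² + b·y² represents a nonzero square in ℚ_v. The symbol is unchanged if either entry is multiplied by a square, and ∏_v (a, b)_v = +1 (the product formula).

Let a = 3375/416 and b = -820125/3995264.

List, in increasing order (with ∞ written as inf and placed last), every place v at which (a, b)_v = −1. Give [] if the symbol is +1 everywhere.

Mod squares: a ≡ 390, b ≡ -130. Check v ∈ {∞, 2, 3, 5, 7, 13}.
v=2: v_2(a)=-5, v_2(b)=-7; units ≡ 3, 7 (mod 8); ε·ε+αω+βω = 1·1+-5·0+-7·1 ≡ 0  ⇒  (a,b)_2 = +1.
v=13: a=13^-1·(≡10), b=13^-1·(≡4) mod 13; (10|13)=+1, (4|13)=+1; (−1)^{-1·-1·6}·(+1)^-1·(+1)^-1 = +1.
v=∞: 390 > 0 and -130 < 0  ⇒  (a,b)_∞ = +1.
v=3: a=3^3·(≡1), b=3^8·(≡2) mod 3; (1|3)=+1, (2|3)=-1; (−1)^{3·8·1}·(+1)^8·(-1)^3 = -1.
v=7: a=7^0·(≡5), b=7^-4·(≡6) mod 7; (5|7)=-1, (6|7)=-1; (−1)^{0·-4·3}·(-1)^-4·(-1)^0 = +1.
v=5: a=5^3·(≡2), b=5^3·(≡1) mod 5; (2|5)=-1, (1|5)=+1; (−1)^{3·3·2}·(-1)^3·(+1)^3 = -1.
(390, -130 / ℚ) ramifies at {3, 5}: a division algebra.

[3, 5]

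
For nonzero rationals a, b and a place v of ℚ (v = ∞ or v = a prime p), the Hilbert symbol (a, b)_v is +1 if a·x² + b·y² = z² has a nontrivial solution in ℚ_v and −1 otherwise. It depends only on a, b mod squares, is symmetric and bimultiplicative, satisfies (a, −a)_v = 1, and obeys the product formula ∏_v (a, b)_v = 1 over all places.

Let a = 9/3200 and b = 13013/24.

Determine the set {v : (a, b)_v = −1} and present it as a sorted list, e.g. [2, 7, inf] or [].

[3, 11]

(a, b) ≡ (2, 462) mod (ℚ^×)²; places V = {2, 3, 5, 7, 11, 13, ∞}.
(a,b)_3: α=2, u≡2; β=-1, v≡1 (mod 3); (2|3)=-1, (1|3)=+1; sign (−1)^0·-1^-1·+1^2 = -1.
(a,b)_11: α=0, u≡2; β=1, v≡3 (mod 11); (2|11)=-1, (3|11)=+1; sign (−1)^0·-1^1·+1^0 = -1.
(a,b)_13: α=0, u≡11; β=2, v≡7 (mod 13); (11|13)=-1, (7|13)=-1; sign (−1)^0·-1^2·-1^0 = +1.
(a,b)_∞: sgn(2)=+, sgn(462)=+, so +1.
(a,b)_2: α=-7, β=-3; u≡1, v≡7 (mod 8); ε(u)ε(v)=0·1, αω(v)=-7·0, βω(u)=-3·0; sum ≡ 0  ⇒  +1.
(a,b)_7: α=0, u≡2; β=1, v≡6 (mod 7); (2|7)=+1, (6|7)=-1; sign (−1)^0·+1^1·-1^0 = +1.
(a,b)_5: α=-2, u≡3; β=0, v≡2 (mod 5); (3|5)=-1, (2|5)=-1; sign (−1)^0·-1^0·-1^-2 = +1.
Ram(2, 462) = {3, 11}; no ℚ_3-point on the conic.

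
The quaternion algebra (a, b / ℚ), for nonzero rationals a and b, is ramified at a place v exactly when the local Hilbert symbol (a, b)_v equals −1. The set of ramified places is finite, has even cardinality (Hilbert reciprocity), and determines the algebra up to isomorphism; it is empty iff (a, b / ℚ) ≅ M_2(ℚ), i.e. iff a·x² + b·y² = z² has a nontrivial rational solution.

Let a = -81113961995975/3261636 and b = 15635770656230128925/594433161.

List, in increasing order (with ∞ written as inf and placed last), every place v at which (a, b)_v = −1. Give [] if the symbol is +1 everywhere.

[19, 29]

Mod squares: a ≡ -6678671, b ≡ 10013. Check v ∈ {∞, 2, 3, 5, 7, 17, 19, 23, 29, 31, 41, 43}.
v=19: a=19^1·(≡13), b=19^1·(≡3) mod 19; (13|19)=-1, (3|19)=-1; (−1)^{1·1·9}·(-1)^1·(-1)^1 = -1.
v=7: a=7^-2·(≡1), b=7^-2·(≡5) mod 7; (1|7)=+1, (5|7)=-1; (−1)^{-2·-2·3}·(+1)^-2·(-1)^-2 = +1.
v=2: v_2(a)=-2, v_2(b)=0; units ≡ 1, 5 (mod 8); ε·ε+αω+βω = 0·0+-2·1+0·0 ≡ 0  ⇒  (a,b)_2 = +1.
v=5: a=5^2·(≡1), b=5^2·(≡2) mod 5; (1|5)=+1, (2|5)=-1; (−1)^{2·2·2}·(+1)^2·(-1)^2 = +1.
v=17: a=17^3·(≡10), b=17^5·(≡12) mod 17; (10|17)=-1, (12|17)=-1; (−1)^{3·5·8}·(-1)^5·(-1)^3 = +1.
v=31: a=31^1·(≡1), b=31^1·(≡22) mod 31; (1|31)=+1, (22|31)=-1; (−1)^{1·1·15}·(+1)^1·(-1)^1 = +1.
v=23: a=23^1·(≡21), b=23^2·(≡16) mod 23; (21|23)=-1, (16|23)=+1; (−1)^{1·2·11}·(-1)^2·(+1)^1 = +1.
v=43: a=43^-2·(≡12), b=43^-2·(≡28) mod 43; (12|43)=-1, (28|43)=-1; (−1)^{-2·-2·21}·(-1)^-2·(-1)^-2 = +1.
v=3: a=3^-2·(≡1), b=3^-8·(≡2) mod 3; (1|3)=+1, (2|3)=-1; (−1)^{-2·-8·1}·(+1)^-8·(-1)^-2 = +1.
v=41: a=41^2·(≡13), b=41^2·(≡36) mod 41; (13|41)=-1, (36|41)=+1; (−1)^{2·2·20}·(-1)^2·(+1)^2 = +1.
v=∞: -6678671 < 0 and 10013 > 0  ⇒  (a,b)_∞ = +1.
v=29: a=29^1·(≡26), b=29^2·(≡18) mod 29; (26|29)=-1, (18|29)=-1; (−1)^{1·2·14}·(-1)^2·(-1)^1 = -1.
(-6678671, 10013 / ℚ) ramifies at {19, 29}: a division algebra.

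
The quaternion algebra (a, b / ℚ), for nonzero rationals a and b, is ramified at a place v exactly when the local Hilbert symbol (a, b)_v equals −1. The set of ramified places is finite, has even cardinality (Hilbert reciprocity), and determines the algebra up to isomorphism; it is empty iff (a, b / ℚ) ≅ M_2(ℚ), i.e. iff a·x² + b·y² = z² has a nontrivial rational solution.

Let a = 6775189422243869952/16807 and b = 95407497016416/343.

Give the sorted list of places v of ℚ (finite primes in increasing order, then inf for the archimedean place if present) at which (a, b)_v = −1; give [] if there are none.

[2, 13, 17, 23]

(a, b) ≡ (91, 71162) mod (ℚ^×)²; places V = {2, 3, 7, 13, 17, 23, ∞}.
(a,b)_2: α=8, β=5; u≡3, v≡5 (mod 8); ε(u)ε(v)=1·0, αω(v)=8·1, βω(u)=5·1; sum ≡ 1  ⇒  -1.
(a,b)_23: α=4, u≡14; β=3, v≡12 (mod 23); (14|23)=-1, (12|23)=+1; sign (−1)^0·-1^3·+1^4 = -1.
(a,b)_3: α=16, u≡1; β=8, v≡2 (mod 3); (1|3)=+1, (2|3)=-1; sign (−1)^0·+1^8·-1^16 = +1.
(a,b)_17: α=0, u≡3; β=1, v≡15 (mod 17); (3|17)=-1, (15|17)=+1; sign (−1)^0·-1^1·+1^0 = -1.
(a,b)_7: α=-5, u≡3; β=-3, v≡4 (mod 7); (3|7)=-1, (4|7)=+1; sign (−1)^1·-1^-3·+1^-5 = +1.
(a,b)_13: α=3, u≡5; β=3, v≡1 (mod 13); (5|13)=-1, (1|13)=+1; sign (−1)^0·-1^3·+1^3 = -1.
(a,b)_∞: sgn(91)=+, sgn(71162)=+, so +1.
Ram(91, 71162) = {2, 13, 17, 23}; no ℚ_2-point on the conic.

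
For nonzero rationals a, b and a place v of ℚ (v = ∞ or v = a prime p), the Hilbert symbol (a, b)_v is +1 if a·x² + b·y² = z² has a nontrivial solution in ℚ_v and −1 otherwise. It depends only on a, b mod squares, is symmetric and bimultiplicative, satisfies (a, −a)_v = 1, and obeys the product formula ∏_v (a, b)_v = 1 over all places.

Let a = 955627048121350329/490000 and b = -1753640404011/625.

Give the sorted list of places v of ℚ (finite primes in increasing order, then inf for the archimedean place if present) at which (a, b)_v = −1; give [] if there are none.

[]

(a, b) ≡ (39729, -59971971) mod (ℚ^×)²; places V = {2, 3, 5, 7, 17, 19, 23, 29, 41, 43, ∞}.
(a,b)_17: α=1, u≡13; β=1, v≡2 (mod 17); (13|17)=+1, (2|17)=+1; sign (−1)^0·+1^1·+1^1 = +1.
(a,b)_19: α=3, u≡7; β=2, v≡6 (mod 19); (7|19)=+1, (6|19)=+1; sign (−1)^0·+1^2·+1^3 = +1.
(a,b)_41: α=1, u≡11; β=1, v≡29 (mod 41); (11|41)=-1, (29|41)=-1; sign (−1)^0·-1^1·-1^1 = +1.
(a,b)_43: α=2, u≡15; β=1, v≡34 (mod 43); (15|43)=+1, (34|43)=-1; sign (−1)^0·+1^1·-1^2 = +1.
(a,b)_7: α=-2, u≡1; β=0, v≡4 (mod 7); (1|7)=+1, (4|7)=+1; sign (−1)^0·+1^0·+1^-2 = +1.
(a,b)_3: α=5, u≡1; β=5, v≡2 (mod 3); (1|3)=+1, (2|3)=-1; sign (−1)^1·+1^5·-1^5 = +1.
(a,b)_29: α=2, u≡4; β=1, v≡4 (mod 29); (4|29)=+1, (4|29)=+1; sign (−1)^0·+1^1·+1^2 = +1.
(a,b)_2: α=-4, β=0; u≡1, v≡5 (mod 8); ε(u)ε(v)=0·0, αω(v)=-4·1, βω(u)=0·0; sum ≡ 0  ⇒  +1.
(a,b)_23: α=2, u≡16; β=1, v≡20 (mod 23); (16|23)=+1, (20|23)=-1; sign (−1)^0·+1^1·-1^2 = +1.
(a,b)_5: α=-4, u≡1; β=-4, v≡4 (mod 5); (1|5)=+1, (4|5)=+1; sign (−1)^0·+1^-4·+1^-4 = +1.
(a,b)_∞: sgn(39729)=+, sgn(-59971971)=−, so +1.
Every local symbol is +1, so the conic 39729·x² + -59971971·y² = z² has ℚ_v-points for all v and hence a ℚ-point; (a, b / ℚ) ≅ M_2(ℚ).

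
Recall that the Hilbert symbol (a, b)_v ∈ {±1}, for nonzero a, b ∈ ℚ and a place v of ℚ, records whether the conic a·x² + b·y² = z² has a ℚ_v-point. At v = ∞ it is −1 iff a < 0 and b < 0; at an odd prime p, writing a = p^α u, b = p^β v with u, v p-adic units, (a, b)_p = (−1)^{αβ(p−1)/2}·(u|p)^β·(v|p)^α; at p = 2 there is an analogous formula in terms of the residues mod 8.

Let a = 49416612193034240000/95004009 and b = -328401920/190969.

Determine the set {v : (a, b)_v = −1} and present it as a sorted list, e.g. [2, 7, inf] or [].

(a, b) ≡ (11, -6545) mod (ℚ^×)²; places V = {2, 3, 5, 7, 11, 17, 19, 23, ∞}.
(a,b)_23: α=2, u≡14; β=-2, v≡11 (mod 23); (14|23)=-1, (11|23)=-1; sign (−1)^0·-1^-2·-1^2 = +1.
(a,b)_7: α=2, u≡4; β=3, v≡3 (mod 7); (4|7)=+1, (3|7)=-1; sign (−1)^0·+1^3·-1^2 = +1.
(a,b)_11: α=5, u≡5; β=1, v≡8 (mod 11); (5|11)=+1, (8|11)=-1; sign (−1)^1·+1^1·-1^5 = +1.
(a,b)_5: α=4, u≡1; β=1, v≡4 (mod 5); (1|5)=+1, (4|5)=+1; sign (−1)^0·+1^1·+1^4 = +1.
(a,b)_2: α=16, β=10; u≡3, v≡7 (mod 8); ε(u)ε(v)=1·1, αω(v)=16·0, βω(u)=10·1; sum ≡ 1  ⇒  -1.
(a,b)_19: α=-4, u≡9; β=-2, v≡10 (mod 19); (9|19)=+1, (10|19)=-1; sign (−1)^0·+1^-2·-1^-4 = +1.
(a,b)_17: α=2, u≡12; β=1, v≡11 (mod 17); (12|17)=-1, (11|17)=-1; sign (−1)^0·-1^1·-1^2 = -1.
(a,b)_∞: sgn(11)=+, sgn(-6545)=−, so +1.
(a,b)_3: α=-6, u≡2; β=0, v≡1 (mod 3); (2|3)=-1, (1|3)=+1; sign (−1)^0·-1^0·+1^-6 = +1.
|Ram(11, -6545)| = 2, even; anisotropic at {2, 17}.

[2, 17]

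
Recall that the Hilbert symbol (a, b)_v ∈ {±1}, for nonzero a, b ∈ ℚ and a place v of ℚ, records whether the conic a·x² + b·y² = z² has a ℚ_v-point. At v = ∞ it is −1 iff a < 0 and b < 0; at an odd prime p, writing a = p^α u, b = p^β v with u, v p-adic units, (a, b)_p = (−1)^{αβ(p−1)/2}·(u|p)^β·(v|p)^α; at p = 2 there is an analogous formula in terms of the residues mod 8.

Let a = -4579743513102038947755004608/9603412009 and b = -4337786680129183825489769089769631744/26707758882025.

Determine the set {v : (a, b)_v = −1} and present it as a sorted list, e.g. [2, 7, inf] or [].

Mod squares: a ≡ -169043, b ≡ -2105719. Check v ∈ {∞, 2, 3, 5, 7, 11, 13, 19, 23, 29, 31, 41, 43, 53}.
v=11: a=11^2·(≡4), b=11^3·(≡1) mod 11; (4|11)=+1, (1|11)=+1; (−1)^{2·3·5}·(+1)^3·(+1)^2 = +1.
v=3: a=3^4·(≡1), b=3^2·(≡2) mod 3; (1|3)=+1, (2|3)=-1; (−1)^{4·2·1}·(+1)^2·(-1)^4 = +1.
v=43: a=43^-4·(≡26), b=43^-6·(≡39) mod 43; (26|43)=-1, (39|43)=-1; (−1)^{-4·-6·21}·(-1)^-6·(-1)^-4 = +1.
v=13: a=13^0·(≡1), b=13^-2·(≡5) mod 13; (1|13)=+1, (5|13)=-1; (−1)^{0·-2·6}·(+1)^-2·(-1)^0 = +1.
v=41: a=41^1·(≡16), b=41^1·(≡14) mod 41; (16|41)=+1, (14|41)=-1; (−1)^{1·1·20}·(+1)^1·(-1)^1 = -1.
v=2: v_2(a)=6, v_2(b)=12; units ≡ 5, 1 (mod 8); ε·ε+αω+βω = 0·0+6·0+12·1 ≡ 0  ⇒  (a,b)_2 = +1.
v=∞: -169043 < 0 and -2105719 < 0  ⇒  (a,b)_∞ = -1.
v=19: a=19^3·(≡14), b=19^4·(≡10) mod 19; (14|19)=-1, (10|19)=-1; (−1)^{3·4·9}·(-1)^4·(-1)^3 = -1.
v=5: a=5^0·(≡3), b=5^-2·(≡1) mod 5; (3|5)=-1, (1|5)=+1; (−1)^{0·-2·2}·(-1)^-2·(+1)^0 = +1.
v=23: a=23^6·(≡5), b=23^9·(≡17) mod 23; (5|23)=-1, (17|23)=-1; (−1)^{6·9·11}·(-1)^9·(-1)^6 = -1.
v=53: a=53^-2·(≡5), b=53^0·(≡44) mod 53; (5|53)=-1, (44|53)=+1; (−1)^{-2·0·26}·(-1)^0·(+1)^-2 = +1.
v=29: a=29^2·(≡10), b=29^1·(≡23) mod 29; (10|29)=-1, (23|29)=+1; (−1)^{2·1·14}·(-1)^1·(+1)^2 = -1.
v=31: a=31^3·(≡27), b=31^4·(≡2) mod 31; (27|31)=-1, (2|31)=+1; (−1)^{3·4·15}·(-1)^4·(+1)^3 = +1.
v=7: a=7^1·(≡4), b=7^3·(≡4) mod 7; (4|7)=+1, (4|7)=+1; (−1)^{1·3·3}·(+1)^3·(+1)^1 = -1.
(-169043, -2105719 / ℚ) ramifies at {7, 19, 23, 29, 41, ∞}: a division algebra.

[7, 19, 23, 29, 41, inf]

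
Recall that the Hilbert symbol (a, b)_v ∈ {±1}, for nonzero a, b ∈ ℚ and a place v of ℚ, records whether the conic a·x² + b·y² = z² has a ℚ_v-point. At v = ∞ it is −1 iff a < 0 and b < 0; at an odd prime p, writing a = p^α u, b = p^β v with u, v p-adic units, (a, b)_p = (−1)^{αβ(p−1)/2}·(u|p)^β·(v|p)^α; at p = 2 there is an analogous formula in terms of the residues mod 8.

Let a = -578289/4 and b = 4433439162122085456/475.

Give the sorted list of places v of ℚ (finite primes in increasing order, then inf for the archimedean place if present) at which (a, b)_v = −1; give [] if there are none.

(a, b) ≡ (-2001, 71079) mod (ℚ^×)²; places V = {2, 3, 5, 11, 17, 19, 23, 29, 43, ∞}.
(a,b)_∞: sgn(-2001)=−, sgn(71079)=+, so +1.
(a,b)_2: α=-2, β=4; u≡7, v≡7 (mod 8); ε(u)ε(v)=1·1, αω(v)=-2·0, βω(u)=4·0; sum ≡ 1  ⇒  -1.
(a,b)_19: α=0, u≡13; β=-1, v≡16 (mod 19); (13|19)=-1, (16|19)=+1; sign (−1)^0·-1^-1·+1^0 = -1.
(a,b)_23: α=1, u≡22; β=4, v≡12 (mod 23); (22|23)=-1, (12|23)=+1; sign (−1)^0·-1^4·+1^1 = +1.
(a,b)_5: α=0, u≡4; β=-2, v≡4 (mod 5); (4|5)=+1, (4|5)=+1; sign (−1)^0·+1^-2·+1^0 = +1.
(a,b)_3: α=1, u≡2; β=3, v≡2 (mod 3); (2|3)=-1, (2|3)=-1; sign (−1)^1·-1^3·-1^1 = -1.
(a,b)_17: α=2, u≡14; β=2, v≡15 (mod 17); (14|17)=-1, (15|17)=+1; sign (−1)^0·-1^2·+1^2 = +1.
(a,b)_29: α=1, u≡10; β=3, v≡18 (mod 29); (10|29)=-1, (18|29)=-1; sign (−1)^0·-1^3·-1^1 = +1.
(a,b)_43: α=0, u≡26; β=1, v≡18 (mod 43); (26|43)=-1, (18|43)=-1; sign (−1)^0·-1^1·-1^0 = -1.
(a,b)_11: α=0, u≡9; β=2, v≡2 (mod 11); (9|11)=+1, (2|11)=-1; sign (−1)^0·+1^2·-1^0 = +1.
Ram(-2001, 71079) = {2, 3, 19, 43}; no ℚ_2-point on the conic.

[2, 3, 19, 43]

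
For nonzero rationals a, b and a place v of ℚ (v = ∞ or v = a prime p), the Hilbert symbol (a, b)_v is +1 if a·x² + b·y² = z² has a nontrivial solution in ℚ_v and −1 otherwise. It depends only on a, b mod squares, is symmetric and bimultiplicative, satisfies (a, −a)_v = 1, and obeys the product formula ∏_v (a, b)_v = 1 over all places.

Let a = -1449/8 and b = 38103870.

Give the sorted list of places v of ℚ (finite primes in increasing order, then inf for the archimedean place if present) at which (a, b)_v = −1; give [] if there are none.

(a, b) ≡ (-322, 30) mod (ℚ^×)²; places V = {2, 3, 5, 7, 23, ∞}.
(a,b)_7: α=1, u≡3; β=4, v≡1 (mod 7); (3|7)=-1, (1|7)=+1; sign (−1)^0·-1^4·+1^1 = +1.
(a,b)_2: α=-3, β=1; u≡7, v≡7 (mod 8); ε(u)ε(v)=1·1, αω(v)=-3·0, βω(u)=1·0; sum ≡ 1  ⇒  -1.
(a,b)_∞: sgn(-322)=−, sgn(30)=+, so +1.
(a,b)_23: α=1, u≡18; β=2, v≡17 (mod 23); (18|23)=+1, (17|23)=-1; sign (−1)^0·+1^2·-1^1 = -1.
(a,b)_3: α=2, u≡2; β=1, v≡1 (mod 3); (2|3)=-1, (1|3)=+1; sign (−1)^0·-1^1·+1^2 = -1.
(a,b)_5: α=0, u≡2; β=1, v≡4 (mod 5); (2|5)=-1, (4|5)=+1; sign (−1)^0·-1^1·+1^0 = -1.
|Ram(-322, 30)| = 4, even; anisotropic at {2, 3, 5, 23}.

[2, 3, 5, 23]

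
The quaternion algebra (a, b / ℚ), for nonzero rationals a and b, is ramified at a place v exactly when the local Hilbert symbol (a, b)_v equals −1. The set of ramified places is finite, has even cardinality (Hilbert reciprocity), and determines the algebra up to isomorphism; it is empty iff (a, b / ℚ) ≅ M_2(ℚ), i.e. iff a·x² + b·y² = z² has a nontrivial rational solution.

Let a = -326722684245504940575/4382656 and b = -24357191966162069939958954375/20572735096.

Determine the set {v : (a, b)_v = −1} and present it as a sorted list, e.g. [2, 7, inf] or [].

Mod squares: a ≡ -3958297, b ≡ -158545842. Check v ∈ {∞, 2, 3, 5, 7, 13, 17, 19, 29, 31, 37, 41, 43, 47}.
v=∞: -3958297 < 0 and -158545842 < 0  ⇒  (a,b)_∞ = -1.
v=19: a=19^2·(≡5), b=19^3·(≡4) mod 19; (5|19)=+1, (4|19)=+1; (−1)^{2·3·9}·(+1)^3·(+1)^2 = +1.
v=13: a=13^2·(≡6), b=13^3·(≡1) mod 13; (6|13)=-1, (1|13)=+1; (−1)^{2·3·6}·(-1)^3·(+1)^2 = -1.
v=2: v_2(a)=-6, v_2(b)=-3; units ≡ 7, 7 (mod 8); ε·ε+αω+βω = 1·1+-6·0+-3·0 ≡ 1  ⇒  (a,b)_2 = -1.
v=29: a=29^1·(≡2), b=29^1·(≡21) mod 29; (2|29)=-1, (21|29)=-1; (−1)^{1·1·14}·(-1)^1·(-1)^1 = +1.
v=37: a=37^3·(≡20), b=37^4·(≡11) mod 37; (20|37)=-1, (11|37)=+1; (−1)^{3·4·18}·(-1)^4·(+1)^3 = +1.
v=5: a=5^2·(≡2), b=5^4·(≡3) mod 5; (2|5)=-1, (3|5)=-1; (−1)^{2·4·2}·(-1)^4·(-1)^2 = +1.
v=41: a=41^2·(≡30), b=41^2·(≡18) mod 41; (30|41)=-1, (18|41)=+1; (−1)^{2·2·20}·(-1)^2·(+1)^2 = +1.
v=17: a=17^1·(≡16), b=17^-1·(≡4) mod 17; (16|17)=+1, (4|17)=+1; (−1)^{1·-1·8}·(+1)^-1·(+1)^1 = +1.
v=43: a=43^0·(≡40), b=43^2·(≡6) mod 43; (40|43)=+1, (6|43)=+1; (−1)^{0·2·21}·(+1)^2·(+1)^0 = +1.
v=31: a=31^-1·(≡14), b=31^-1·(≡17) mod 31; (14|31)=+1, (17|31)=-1; (−1)^{-1·-1·15}·(+1)^-1·(-1)^-1 = +1.
v=7: a=7^1·(≡3), b=7^1·(≡4) mod 7; (3|7)=-1, (4|7)=+1; (−1)^{1·1·3}·(-1)^1·(+1)^1 = +1.
v=47: a=47^-2·(≡38), b=47^-4·(≡5) mod 47; (38|47)=-1, (5|47)=-1; (−1)^{-2·-4·23}·(-1)^-4·(-1)^-2 = +1.
v=3: a=3^6·(≡2), b=3^7·(≡1) mod 3; (2|3)=-1, (1|3)=+1; (−1)^{6·7·1}·(-1)^7·(+1)^6 = -1.
(-3958297, -158545842 / ℚ) ramifies at {2, 3, 13, ∞}: a division algebra.

[2, 3, 13, inf]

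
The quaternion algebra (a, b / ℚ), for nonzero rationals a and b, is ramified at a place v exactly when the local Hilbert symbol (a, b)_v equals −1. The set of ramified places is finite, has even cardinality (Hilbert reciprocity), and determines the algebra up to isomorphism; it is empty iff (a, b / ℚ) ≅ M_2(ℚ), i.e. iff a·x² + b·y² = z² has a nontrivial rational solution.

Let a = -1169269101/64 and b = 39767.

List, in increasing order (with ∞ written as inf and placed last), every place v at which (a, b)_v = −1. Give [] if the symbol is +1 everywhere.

(a, b) ≡ (-119301, 39767) mod (ℚ^×)²; places V = {2, 3, 7, 11, 13, 19, 23, ∞}.
(a,b)_13: α=1, u≡1; β=1, v≡4 (mod 13); (1|13)=+1, (4|13)=+1; sign (−1)^0·+1^1·+1^1 = +1.
(a,b)_2: α=-6, β=0; u≡3, v≡7 (mod 8); ε(u)ε(v)=1·1, αω(v)=-6·0, βω(u)=0·1; sum ≡ 1  ⇒  -1.
(a,b)_7: α=1, u≡2; β=1, v≡4 (mod 7); (2|7)=+1, (4|7)=+1; sign (−1)^1·+1^1·+1^1 = -1.
(a,b)_∞: sgn(-119301)=−, sgn(39767)=+, so +1.
(a,b)_19: α=1, u≡12; β=1, v≡3 (mod 19); (12|19)=-1, (3|19)=-1; sign (−1)^1·-1^1·-1^1 = -1.
(a,b)_11: α=2, u≡1; β=0, v≡2 (mod 11); (1|11)=+1, (2|11)=-1; sign (−1)^0·+1^0·-1^2 = +1.
(a,b)_23: α=1, u≡21; β=1, v≡4 (mod 23); (21|23)=-1, (4|23)=+1; sign (−1)^1·-1^1·+1^1 = +1.
(a,b)_3: α=5, u≡1; β=0, v≡2 (mod 3); (1|3)=+1, (2|3)=-1; sign (−1)^0·+1^0·-1^5 = -1.
(-119301, 39767 / ℚ) ramifies at {2, 3, 7, 19}: a division algebra.

[2, 3, 7, 19]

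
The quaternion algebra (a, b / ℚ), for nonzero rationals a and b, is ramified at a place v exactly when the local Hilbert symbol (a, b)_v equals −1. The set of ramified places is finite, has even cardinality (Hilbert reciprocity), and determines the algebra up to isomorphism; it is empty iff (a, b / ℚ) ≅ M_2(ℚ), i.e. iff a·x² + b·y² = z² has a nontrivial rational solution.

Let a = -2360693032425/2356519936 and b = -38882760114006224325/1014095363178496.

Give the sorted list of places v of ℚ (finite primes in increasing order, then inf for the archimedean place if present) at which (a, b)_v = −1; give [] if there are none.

Mod squares: a ≡ -17, b ≡ -13. Check v ∈ {∞, 2, 3, 5, 7, 13, 17, 37, 41}.
v=41: a=41^-2·(≡17), b=41^-4·(≡34) mod 41; (17|41)=-1, (34|41)=-1; (−1)^{-2·-4·20}·(-1)^-4·(-1)^-2 = +1.
v=7: a=7^4·(≡1), b=7^6·(≡2) mod 7; (1|7)=+1, (2|7)=+1; (−1)^{4·6·3}·(+1)^6·(+1)^4 = +1.
v=13: a=13^4·(≡1), b=13^7·(≡10) mod 13; (1|13)=+1, (10|13)=+1; (−1)^{4·7·6}·(+1)^7·(+1)^4 = +1.
v=3: a=3^4·(≡1), b=3^6·(≡2) mod 3; (1|3)=+1, (2|3)=-1; (−1)^{4·6·1}·(+1)^6·(-1)^4 = +1.
v=5: a=5^2·(≡3), b=5^2·(≡2) mod 5; (3|5)=-1, (2|5)=-1; (−1)^{2·2·2}·(-1)^2·(-1)^2 = +1.
v=37: a=37^-2·(≡31), b=37^-2·(≡31) mod 37; (31|37)=-1, (31|37)=-1; (−1)^{-2·-2·18}·(-1)^-2·(-1)^-2 = +1.
v=17: a=17^1·(≡2), b=17^2·(≡4) mod 17; (2|17)=+1, (4|17)=+1; (−1)^{1·2·8}·(+1)^2·(+1)^1 = +1.
v=∞: -17 < 0 and -13 < 0  ⇒  (a,b)_∞ = -1.
v=2: v_2(a)=-10, v_2(b)=-18; units ≡ 7, 3 (mod 8); ε·ε+αω+βω = 1·1+-10·1+-18·0 ≡ 1  ⇒  (a,b)_2 = -1.
Ram(-17, -13) = {2, ∞}; no ℚ_2-point on the conic.

[2, inf]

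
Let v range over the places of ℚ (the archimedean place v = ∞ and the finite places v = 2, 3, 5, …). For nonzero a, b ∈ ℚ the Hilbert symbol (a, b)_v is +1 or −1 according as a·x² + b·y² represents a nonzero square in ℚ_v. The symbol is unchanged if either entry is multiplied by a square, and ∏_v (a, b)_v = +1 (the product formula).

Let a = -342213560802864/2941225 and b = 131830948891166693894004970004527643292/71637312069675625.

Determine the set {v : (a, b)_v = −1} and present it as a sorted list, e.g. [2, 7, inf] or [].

(a, b) ≡ (-779, 28823) mod (ℚ^×)²; places V = {2, 3, 5, 7, 13, 17, 19, 31, 37, 41, ∞}.
(a,b)_17: α=2, u≡7; β=6, v≡9 (mod 17); (7|17)=-1, (9|17)=+1; sign (−1)^0·-1^6·+1^2 = +1.
(a,b)_31: α=0, u≡22; β=2, v≡15 (mod 31); (22|31)=-1, (15|31)=-1; sign (−1)^0·-1^2·-1^0 = +1.
(a,b)_19: α=5, u≡4; β=11, v≡4 (mod 19); (4|19)=+1, (4|19)=+1; sign (−1)^1·+1^11·+1^5 = -1.
(a,b)_13: α=0, u≡3; β=-2, v≡7 (mod 13); (3|13)=+1, (7|13)=-1; sign (−1)^0·+1^-2·-1^0 = +1.
(a,b)_2: α=4, β=2; u≡5, v≡7 (mod 8); ε(u)ε(v)=0·1, αω(v)=4·0, βω(u)=2·1; sum ≡ 0  ⇒  +1.
(a,b)_7: α=-6, u≡3; β=-14, v≡1 (mod 7); (3|7)=-1, (1|7)=+1; sign (−1)^0·-1^-14·+1^-6 = +1.
(a,b)_37: α=0, u≡5; β=1, v≡8 (mod 37); (5|37)=-1, (8|37)=-1; sign (−1)^0·-1^1·-1^0 = -1.
(a,b)_3: α=6, u≡1; β=14, v≡2 (mod 3); (1|3)=+1, (2|3)=-1; sign (−1)^0·+1^14·-1^6 = +1.
(a,b)_∞: sgn(-779)=−, sgn(28823)=+, so +1.
(a,b)_5: α=-2, u≡4; β=-4, v≡2 (mod 5); (4|5)=+1, (2|5)=-1; sign (−1)^0·+1^-4·-1^-2 = +1.
(a,b)_41: α=1, u≡29; β=3, v≡13 (mod 41); (29|41)=-1, (13|41)=-1; sign (−1)^0·-1^3·-1^1 = +1.
|Ram(-779, 28823)| = 2, even; anisotropic at {19, 37}.

[19, 37]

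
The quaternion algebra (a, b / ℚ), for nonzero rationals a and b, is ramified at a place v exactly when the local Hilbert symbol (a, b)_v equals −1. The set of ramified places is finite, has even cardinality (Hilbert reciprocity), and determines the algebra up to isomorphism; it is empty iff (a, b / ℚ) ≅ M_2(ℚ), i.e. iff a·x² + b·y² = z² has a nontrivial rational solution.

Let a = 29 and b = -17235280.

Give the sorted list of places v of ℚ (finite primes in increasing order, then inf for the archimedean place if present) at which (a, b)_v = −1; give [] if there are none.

[17, 19]

Mod squares: a ≡ 29, b ≡ -1077205. Check v ∈ {∞, 2, 5, 17, 19, 23, 29}.
v=17: a=17^0·(≡12), b=17^1·(≡6) mod 17; (12|17)=-1, (6|17)=-1; (−1)^{0·1·8}·(-1)^1·(-1)^0 = -1.
v=19: a=19^0·(≡10), b=19^1·(≡16) mod 19; (10|19)=-1, (16|19)=+1; (−1)^{0·1·9}·(-1)^1·(+1)^0 = -1.
v=5: a=5^0·(≡4), b=5^1·(≡4) mod 5; (4|5)=+1, (4|5)=+1; (−1)^{0·1·2}·(+1)^1·(+1)^0 = +1.
v=29: a=29^1·(≡1), b=29^1·(≡6) mod 29; (1|29)=+1, (6|29)=+1; (−1)^{1·1·14}·(+1)^1·(+1)^1 = +1.
v=∞: 29 > 0 and -1077205 < 0  ⇒  (a,b)_∞ = +1.
v=23: a=23^0·(≡6), b=23^1·(≡3) mod 23; (6|23)=+1, (3|23)=+1; (−1)^{0·1·11}·(+1)^1·(+1)^0 = +1.
v=2: v_2(a)=0, v_2(b)=4; units ≡ 5, 3 (mod 8); ε·ε+αω+βω = 0·1+0·1+4·1 ≡ 0  ⇒  (a,b)_2 = +1.
Ram(29, -1077205) = {17, 19}; no ℚ_17-point on the conic.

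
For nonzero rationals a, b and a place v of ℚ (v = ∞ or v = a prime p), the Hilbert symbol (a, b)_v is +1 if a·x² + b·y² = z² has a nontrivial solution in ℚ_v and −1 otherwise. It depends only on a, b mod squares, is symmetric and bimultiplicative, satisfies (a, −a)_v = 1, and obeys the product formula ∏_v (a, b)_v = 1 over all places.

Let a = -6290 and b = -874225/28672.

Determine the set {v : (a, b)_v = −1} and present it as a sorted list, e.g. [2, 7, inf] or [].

(a, b) ≡ (-6290, -7) mod (ℚ^×)²; places V = {2, 5, 7, 11, 17, 37, ∞}.
(a,b)_7: α=0, u≡3; β=-1, v≡5 (mod 7); (3|7)=-1, (5|7)=-1; sign (−1)^0·-1^-1·-1^0 = -1.
(a,b)_17: α=1, u≡4; β=2, v≡12 (mod 17); (4|17)=+1, (12|17)=-1; sign (−1)^0·+1^2·-1^1 = -1.
(a,b)_11: α=0, u≡2; β=2, v≡4 (mod 11); (2|11)=-1, (4|11)=+1; sign (−1)^0·-1^2·+1^0 = +1.
(a,b)_∞: sgn(-6290)=−, sgn(-7)=−, so -1.
(a,b)_5: α=1, u≡2; β=2, v≡3 (mod 5); (2|5)=-1, (3|5)=-1; sign (−1)^0·-1^2·-1^1 = -1.
(a,b)_37: α=1, u≡15; β=0, v≡21 (mod 37); (15|37)=-1, (21|37)=+1; sign (−1)^0·-1^0·+1^1 = +1.
(a,b)_2: α=1, β=-12; u≡7, v≡1 (mod 8); ε(u)ε(v)=1·0, αω(v)=1·0, βω(u)=-12·0; sum ≡ 0  ⇒  +1.
|Ram(-6290, -7)| = 4, even; anisotropic at {5, 7, 17, ∞}.

[5, 7, 17, inf]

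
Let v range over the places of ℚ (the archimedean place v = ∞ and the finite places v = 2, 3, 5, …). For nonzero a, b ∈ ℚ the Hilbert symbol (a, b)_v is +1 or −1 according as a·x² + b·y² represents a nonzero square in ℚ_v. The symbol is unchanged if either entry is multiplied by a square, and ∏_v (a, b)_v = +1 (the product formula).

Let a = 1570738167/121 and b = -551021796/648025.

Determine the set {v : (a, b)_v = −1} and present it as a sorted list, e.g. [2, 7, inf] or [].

[2, 41]

Mod squares: a ≡ 47, b ≡ -41. Check v ∈ {∞, 2, 3, 5, 7, 11, 13, 23, 41, 47}.
v=47: a=47^3·(≡12), b=47^2·(≡27) mod 47; (12|47)=+1, (27|47)=+1; (−1)^{3·2·23}·(+1)^2·(+1)^3 = +1.
v=13: a=13^0·(≡6), b=13^2·(≡7) mod 13; (6|13)=-1, (7|13)=-1; (−1)^{0·2·6}·(-1)^2·(-1)^0 = +1.
v=23: a=23^0·(≡3), b=23^-2·(≡10) mod 23; (3|23)=+1, (10|23)=-1; (−1)^{0·-2·11}·(+1)^-2·(-1)^0 = +1.
v=41: a=41^2·(≡12), b=41^1·(≡4) mod 41; (12|41)=-1, (4|41)=+1; (−1)^{2·1·20}·(-1)^1·(+1)^2 = -1.
v=3: a=3^2·(≡2), b=3^2·(≡1) mod 3; (2|3)=-1, (1|3)=+1; (−1)^{2·2·1}·(-1)^2·(+1)^2 = +1.
v=5: a=5^0·(≡2), b=5^-2·(≡4) mod 5; (2|5)=-1, (4|5)=+1; (−1)^{0·-2·2}·(-1)^-2·(+1)^0 = +1.
v=11: a=11^-2·(≡9), b=11^0·(≡4) mod 11; (9|11)=+1, (4|11)=+1; (−1)^{-2·0·5}·(+1)^0·(+1)^-2 = +1.
v=2: v_2(a)=0, v_2(b)=2; units ≡ 7, 7 (mod 8); ε·ε+αω+βω = 1·1+0·0+2·0 ≡ 1  ⇒  (a,b)_2 = -1.
v=7: a=7^0·(≡6), b=7^-2·(≡2) mod 7; (6|7)=-1, (2|7)=+1; (−1)^{0·-2·3}·(-1)^-2·(+1)^0 = +1.
v=∞: 47 > 0 and -41 < 0  ⇒  (a,b)_∞ = +1.
Ram(47, -41) = {2, 41}; no ℚ_2-point on the conic.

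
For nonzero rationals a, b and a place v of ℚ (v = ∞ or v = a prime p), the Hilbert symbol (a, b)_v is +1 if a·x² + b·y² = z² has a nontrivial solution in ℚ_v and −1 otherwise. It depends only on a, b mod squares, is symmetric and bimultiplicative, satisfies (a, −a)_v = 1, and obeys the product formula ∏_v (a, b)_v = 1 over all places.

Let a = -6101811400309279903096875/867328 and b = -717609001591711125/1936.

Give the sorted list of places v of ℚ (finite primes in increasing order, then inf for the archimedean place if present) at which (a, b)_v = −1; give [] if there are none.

[2, 5, 7, 43, 47, inf]

Mod squares: a ≡ -1343965, b ≡ -2233205. Check v ∈ {∞, 2, 3, 5, 7, 11, 13, 17, 19, 43, 47}.
v=47: a=47^1·(≡24), b=47^1·(≡27) mod 47; (24|47)=+1, (27|47)=+1; (−1)^{1·1·23}·(+1)^1·(+1)^1 = -1.
v=7: a=7^-1·(≡4), b=7^0·(≡5) mod 7; (4|7)=+1, (5|7)=-1; (−1)^{-1·0·3}·(+1)^0·(-1)^-1 = -1.
v=19: a=19^3·(≡15), b=19^2·(≡6) mod 19; (15|19)=-1, (6|19)=+1; (−1)^{3·2·9}·(-1)^2·(+1)^3 = +1.
v=13: a=13^4·(≡1), b=13^3·(≡1) mod 13; (1|13)=+1, (1|13)=+1; (−1)^{4·3·6}·(+1)^3·(+1)^4 = +1.
v=43: a=43^1·(≡36), b=43^1·(≡15) mod 43; (36|43)=+1, (15|43)=+1; (−1)^{1·1·21}·(+1)^1·(+1)^1 = -1.
v=17: a=17^4·(≡15), b=17^3·(≡5) mod 17; (15|17)=+1, (5|17)=-1; (−1)^{4·3·8}·(+1)^3·(-1)^4 = +1.
v=3: a=3^10·(≡2), b=3^6·(≡1) mod 3; (2|3)=-1, (1|3)=+1; (−1)^{10·6·1}·(-1)^6·(+1)^10 = +1.
v=5: a=5^5·(≡3), b=5^3·(≡1) mod 5; (3|5)=-1, (1|5)=+1; (−1)^{5·3·2}·(-1)^3·(+1)^5 = -1.
v=∞: -1343965 < 0 and -2233205 < 0  ⇒  (a,b)_∞ = -1.
v=2: v_2(a)=-10, v_2(b)=-4; units ≡ 3, 3 (mod 8); ε·ε+αω+βω = 1·1+-10·1+-4·1 ≡ 1  ⇒  (a,b)_2 = -1.
v=11: a=11^-2·(≡1), b=11^-2·(≡1) mod 11; (1|11)=+1, (1|11)=+1; (−1)^{-2·-2·5}·(+1)^-2·(+1)^-2 = +1.
(-1343965, -2233205 / ℚ) ramifies at {2, 5, 7, 43, 47, ∞}: a division algebra.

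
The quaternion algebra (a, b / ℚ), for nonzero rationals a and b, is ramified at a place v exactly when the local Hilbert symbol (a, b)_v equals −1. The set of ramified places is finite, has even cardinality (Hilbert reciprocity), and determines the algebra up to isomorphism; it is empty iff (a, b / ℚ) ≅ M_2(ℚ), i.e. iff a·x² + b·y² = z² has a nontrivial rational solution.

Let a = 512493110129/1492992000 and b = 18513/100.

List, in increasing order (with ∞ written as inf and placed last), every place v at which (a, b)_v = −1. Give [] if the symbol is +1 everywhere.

[5, 7, 11, 17]

Mod squares: a ≡ 5005, b ≡ 17. Check v ∈ {∞, 2, 3, 5, 7, 11, 13, 17}.
v=∞: 5005 > 0 and 17 > 0  ⇒  (a,b)_∞ = +1.
v=11: a=11^7·(≡4), b=11^2·(≡10) mod 11; (4|11)=+1, (10|11)=-1; (−1)^{7·2·5}·(+1)^2·(-1)^7 = -1.
v=2: v_2(a)=-14, v_2(b)=-2; units ≡ 5, 1 (mod 8); ε·ε+αω+βω = 0·0+-14·0+-2·1 ≡ 0  ⇒  (a,b)_2 = +1.
v=17: a=17^2·(≡11), b=17^1·(≡8) mod 17; (11|17)=-1, (8|17)=+1; (−1)^{2·1·8}·(-1)^1·(+1)^2 = -1.
v=13: a=13^1·(≡7), b=13^0·(≡3) mod 13; (7|13)=-1, (3|13)=+1; (−1)^{1·0·6}·(-1)^0·(+1)^1 = +1.
v=5: a=5^-3·(≡4), b=5^-2·(≡2) mod 5; (4|5)=+1, (2|5)=-1; (−1)^{-3·-2·2}·(+1)^-2·(-1)^-3 = -1.
v=7: a=7^1·(≡2), b=7^0·(≡6) mod 7; (2|7)=+1, (6|7)=-1; (−1)^{1·0·3}·(+1)^0·(-1)^1 = -1.
v=3: a=3^-6·(≡1), b=3^2·(≡2) mod 3; (1|3)=+1, (2|3)=-1; (−1)^{-6·2·1}·(+1)^2·(-1)^-6 = +1.
(5005, 17 / ℚ) ramifies at {5, 7, 11, 17}: a division algebra.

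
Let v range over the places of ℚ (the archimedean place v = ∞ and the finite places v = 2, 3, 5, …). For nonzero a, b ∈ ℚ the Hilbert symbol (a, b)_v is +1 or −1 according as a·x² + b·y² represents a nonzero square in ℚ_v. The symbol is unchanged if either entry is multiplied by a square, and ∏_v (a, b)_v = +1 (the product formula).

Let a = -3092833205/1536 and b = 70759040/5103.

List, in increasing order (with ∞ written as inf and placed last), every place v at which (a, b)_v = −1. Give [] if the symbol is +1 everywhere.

[2, 3, 7, 19]

Mod squares: a ≡ -30, b ≡ 14630. Check v ∈ {∞, 2, 3, 5, 7, 11, 17, 19, 23}.
v=19: a=19^2·(≡13), b=19^1·(≡18) mod 19; (13|19)=-1, (18|19)=-1; (−1)^{2·1·9}·(-1)^1·(-1)^2 = -1.
v=∞: -30 < 0 and 14630 > 0  ⇒  (a,b)_∞ = +1.
v=5: a=5^1·(≡4), b=5^1·(≡1) mod 5; (4|5)=+1, (1|5)=+1; (−1)^{1·1·2}·(+1)^1·(+1)^1 = +1.
v=23: a=23^0·(≡18), b=23^2·(≡18) mod 23; (18|23)=+1, (18|23)=+1; (−1)^{0·2·11}·(+1)^2·(+1)^0 = +1.
v=11: a=11^2·(≡1), b=11^1·(≡6) mod 11; (1|11)=+1, (6|11)=-1; (−1)^{2·1·5}·(+1)^1·(-1)^2 = +1.
v=7: a=7^2·(≡6), b=7^-1·(≡2) mod 7; (6|7)=-1, (2|7)=+1; (−1)^{2·-1·3}·(-1)^-1·(+1)^2 = -1.
v=2: v_2(a)=-9, v_2(b)=7; units ≡ 1, 3 (mod 8); ε·ε+αω+βω = 0·1+-9·1+7·0 ≡ 1  ⇒  (a,b)_2 = -1.
v=3: a=3^-1·(≡2), b=3^-6·(≡2) mod 3; (2|3)=-1, (2|3)=-1; (−1)^{-1·-6·1}·(-1)^-6·(-1)^-1 = -1.
v=17: a=17^2·(≡2), b=17^0·(≡14) mod 17; (2|17)=+1, (14|17)=-1; (−1)^{2·0·8}·(+1)^0·(-1)^2 = +1.
|Ram(-30, 14630)| = 4, even; anisotropic at {2, 3, 7, 19}.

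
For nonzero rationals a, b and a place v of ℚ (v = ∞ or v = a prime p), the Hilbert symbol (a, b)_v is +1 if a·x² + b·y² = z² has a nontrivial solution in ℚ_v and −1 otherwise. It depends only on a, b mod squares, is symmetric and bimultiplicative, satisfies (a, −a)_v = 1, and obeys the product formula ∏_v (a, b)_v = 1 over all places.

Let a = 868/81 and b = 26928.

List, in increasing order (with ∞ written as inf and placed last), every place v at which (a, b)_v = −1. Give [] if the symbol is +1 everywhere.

Mod squares: a ≡ 217, b ≡ 187. Check v ∈ {∞, 2, 3, 7, 11, 17, 31}.
v=2: v_2(a)=2, v_2(b)=4; units ≡ 1, 3 (mod 8); ε·ε+αω+βω = 0·1+2·1+4·0 ≡ 0  ⇒  (a,b)_2 = +1.
v=31: a=31^1·(≡8), b=31^0·(≡20) mod 31; (8|31)=+1, (20|31)=+1; (−1)^{1·0·15}·(+1)^0·(+1)^1 = +1.
v=∞: 217 > 0 and 187 > 0  ⇒  (a,b)_∞ = +1.
v=11: a=11^0·(≡8), b=11^1·(≡6) mod 11; (8|11)=-1, (6|11)=-1; (−1)^{0·1·5}·(-1)^1·(-1)^0 = -1.
v=7: a=7^1·(≡3), b=7^0·(≡6) mod 7; (3|7)=-1, (6|7)=-1; (−1)^{1·0·3}·(-1)^0·(-1)^1 = -1.
v=3: a=3^-4·(≡1), b=3^2·(≡1) mod 3; (1|3)=+1, (1|3)=+1; (−1)^{-4·2·1}·(+1)^2·(+1)^-4 = +1.
v=17: a=17^0·(≡4), b=17^1·(≡3) mod 17; (4|17)=+1, (3|17)=-1; (−1)^{0·1·8}·(+1)^1·(-1)^0 = +1.
(217, 187 / ℚ) ramifies at {7, 11}: a division algebra.

[7, 11]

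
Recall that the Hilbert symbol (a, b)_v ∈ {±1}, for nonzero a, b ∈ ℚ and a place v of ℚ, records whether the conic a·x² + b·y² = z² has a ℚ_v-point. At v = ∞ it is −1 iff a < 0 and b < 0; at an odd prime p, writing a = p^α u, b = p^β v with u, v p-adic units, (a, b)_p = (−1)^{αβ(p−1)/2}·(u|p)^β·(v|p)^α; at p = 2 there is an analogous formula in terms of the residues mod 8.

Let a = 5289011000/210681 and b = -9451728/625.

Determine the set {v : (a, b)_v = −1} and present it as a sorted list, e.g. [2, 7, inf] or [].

(a, b) ≡ (2990, -7293) mod (ℚ^×)²; places V = {2, 3, 5, 7, 11, 13, 17, 19, 23, ∞}.
(a,b)_5: α=3, u≡3; β=-4, v≡2 (mod 5); (3|5)=-1, (2|5)=-1; sign (−1)^0·-1^-4·-1^3 = -1.
(a,b)_17: α=-2, u≡16; β=1, v≡4 (mod 17); (16|17)=+1, (4|17)=+1; sign (−1)^0·+1^1·+1^-2 = +1.
(a,b)_11: α=0, u≡1; β=1, v≡8 (mod 11); (1|11)=+1, (8|11)=-1; sign (−1)^0·+1^1·-1^0 = +1.
(a,b)_7: α=2, u≡4; β=0, v≡4 (mod 7); (4|7)=+1, (4|7)=+1; sign (−1)^0·+1^0·+1^2 = +1.
(a,b)_19: α=2, u≡9; β=0, v≡13 (mod 19); (9|19)=+1, (13|19)=-1; sign (−1)^0·+1^0·-1^2 = +1.
(a,b)_3: α=-6, u≡2; β=5, v≡2 (mod 3); (2|3)=-1, (2|3)=-1; sign (−1)^0·-1^5·-1^-6 = -1.
(a,b)_∞: sgn(2990)=+, sgn(-7293)=−, so +1.
(a,b)_2: α=3, β=4; u≡7, v≡3 (mod 8); ε(u)ε(v)=1·1, αω(v)=3·1, βω(u)=4·0; sum ≡ 0  ⇒  +1.
(a,b)_13: α=1, u≡9; β=1, v≡8 (mod 13); (9|13)=+1, (8|13)=-1; sign (−1)^0·+1^1·-1^1 = -1.
(a,b)_23: α=1, u≡10; β=0, v≡19 (mod 23); (10|23)=-1, (19|23)=-1; sign (−1)^0·-1^0·-1^1 = -1.
Ram(2990, -7293) = {3, 5, 13, 23}; no ℚ_3-point on the conic.

[3, 5, 13, 23]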